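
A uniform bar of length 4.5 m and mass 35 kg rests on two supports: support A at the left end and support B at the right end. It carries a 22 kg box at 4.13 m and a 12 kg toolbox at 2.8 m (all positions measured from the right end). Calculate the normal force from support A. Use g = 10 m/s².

Choose support B as the axis so its reaction then has zero moment arm.
Beam weight: 35 × 10 = 350 N down at 2.25 m → arm 2.25 m, τ = 350 × 2.25 = 787.5 N·m counterclockwise.
Box: 22 × 10 = 220 N down at 4.13 m → arm 4.13 m, τ = 220 × 4.13 = 908.6 N·m counterclockwise.
Toolbox: 12 × 10 = 120 N down at 2.8 m → arm 2.8 m, τ = 120 × 2.8 = 336 N·m counterclockwise.
Net load moment about support B = 2032 N·m counterclockwise.
Reaction R at support A is upward at 4.5 m, arm 4.5 m → moment R × 4.5 clockwise.
Setting net torque to zero: R × 4.5 = 2032 → R = 452 N.

R_A ≈ 452 N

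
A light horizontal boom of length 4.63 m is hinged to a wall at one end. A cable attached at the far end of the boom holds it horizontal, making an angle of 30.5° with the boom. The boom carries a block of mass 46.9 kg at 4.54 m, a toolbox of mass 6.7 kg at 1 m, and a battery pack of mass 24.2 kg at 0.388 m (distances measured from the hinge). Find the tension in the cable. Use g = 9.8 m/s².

T ≈ 955 N

Sum moments about the hinge (the unknown hinge reaction has zero arm there).
Block: 46.9 × 9.8 = 459.6 N down at 4.54 m → arm 4.54 m, τ = 459.6 × 4.54 = 2087 N·m clockwise.
Toolbox: 6.7 × 9.8 = 65.66 N down at 1 m → arm 1 m, τ = 65.66 × 1 = 65.66 N·m clockwise.
Battery pack: 24.2 × 9.8 = 237.2 N down at 0.388 m → arm 0.388 m, τ = 237.2 × 0.388 = 92.03 N·m clockwise.
Total clockwise load moment = 2245 N·m.
The cable tension T acts at 4.63 m; only its component perpendicular to the boom, T sinθ, produces torque. sin 30.5° = 0.5075.
For rotational equilibrium, T × 4.63 × 0.5075 = 2245, so T = 2245 / 2.35 = 955 N.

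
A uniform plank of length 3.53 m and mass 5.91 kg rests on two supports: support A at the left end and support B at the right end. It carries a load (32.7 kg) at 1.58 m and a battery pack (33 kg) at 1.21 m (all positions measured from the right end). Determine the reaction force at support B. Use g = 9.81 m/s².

Taking torques about support A:
Beam weight: 5.91 × 9.81 = 57.98 N down at 1.765 m → arm 1.765 m, τ = 57.98 × 1.765 = 102.3 N·m clockwise.
Load: 32.7 × 9.81 = 320.8 N down at 1.58 m → arm 1.95 m, τ = 320.8 × 1.95 = 625.6 N·m clockwise.
Battery pack: 33 × 9.81 = 323.7 N down at 1.21 m → arm 2.32 m, τ = 323.7 × 2.32 = 751 N·m clockwise.
Net load moment about support A = 1479 N·m clockwise.
Reaction R at support B is upward at 0 m, arm 3.53 m → moment R × 3.53 counterclockwise.
For rotational equilibrium, R × 3.53 = 1479, so R = 419 N.

R_B ≈ 419 N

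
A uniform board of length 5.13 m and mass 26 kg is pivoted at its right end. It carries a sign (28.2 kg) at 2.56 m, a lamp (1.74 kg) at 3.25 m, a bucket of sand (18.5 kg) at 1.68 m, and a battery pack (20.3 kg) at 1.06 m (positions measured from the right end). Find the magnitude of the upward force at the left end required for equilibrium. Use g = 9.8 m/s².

F ≈ 377 N

Sum moments about the right end (the unknown pivot reaction has zero arm there).
Beam weight: 26 × 9.8 = 254.8 N down at 2.565 m → arm 2.565 m, τ = 254.8 × 2.565 = 653.6 N·m counterclockwise.
Sign: 28.2 × 9.8 = 276.4 N down at 2.56 m → arm 2.56 m, τ = 276.4 × 2.56 = 707.6 N·m counterclockwise.
Lamp: 1.74 × 9.8 = 17.05 N down at 3.25 m → arm 3.25 m, τ = 17.05 × 3.25 = 55.41 N·m counterclockwise.
Bucket of sand: 18.5 × 9.8 = 181.3 N down at 1.68 m → arm 1.68 m, τ = 181.3 × 1.68 = 304.6 N·m counterclockwise.
Battery pack: 20.3 × 9.8 = 198.9 N down at 1.06 m → arm 1.06 m, τ = 198.9 × 1.06 = 210.8 N·m counterclockwise.
Net moment of the loads = 1932 N·m counterclockwise.
The upward force F acts at the left end, arm 5.13 m, giving F × 5.13 clockwise.
Setting net torque to zero: F × 5.13 = 1932 → F = 1932 / 5.13 = 377 N.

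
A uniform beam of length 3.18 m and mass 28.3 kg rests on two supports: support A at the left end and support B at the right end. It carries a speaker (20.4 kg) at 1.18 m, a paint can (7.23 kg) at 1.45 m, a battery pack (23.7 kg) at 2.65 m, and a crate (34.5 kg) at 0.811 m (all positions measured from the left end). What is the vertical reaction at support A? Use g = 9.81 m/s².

Choose support B as the axis so its reaction then has zero moment arm.
Beam weight: 28.3 × 9.81 = 277.6 N down at 1.59 m → arm 1.59 m, τ = 277.6 × 1.59 = 441.4 N·m counterclockwise.
Speaker: 20.4 × 9.81 = 200.1 N down at 1.18 m → arm 2 m, τ = 200.1 × 2 = 400.2 N·m counterclockwise.
Paint can: 7.23 × 9.81 = 70.93 N down at 1.45 m → arm 1.73 m, τ = 70.93 × 1.73 = 122.7 N·m counterclockwise.
Battery pack: 23.7 × 9.81 = 232.5 N down at 2.65 m → arm 0.53 m, τ = 232.5 × 0.53 = 123.2 N·m counterclockwise.
Crate: 34.5 × 9.81 = 338.4 N down at 0.811 m → arm 2.369 m, τ = 338.4 × 2.369 = 801.7 N·m counterclockwise.
Net load moment about support B = 1889 N·m counterclockwise.
Reaction R at support A is upward at 0 m, arm 3.18 m → moment R × 3.18 clockwise.
Setting net torque to zero: R × 3.18 = 1889 → R = 594 N.

R_A ≈ 594 N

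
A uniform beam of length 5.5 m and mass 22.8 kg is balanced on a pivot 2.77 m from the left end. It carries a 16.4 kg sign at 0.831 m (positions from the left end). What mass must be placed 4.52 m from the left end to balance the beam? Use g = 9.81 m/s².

Take moments about the pivot (at 2.77 m from the left end).
Beam weight: 22.8 × 9.81 = 223.7 N down at 2.75 m → arm 0.02 m, τ = 223.7 × 0.02 = 4.474 N·m counterclockwise.
Sign: 16.4 × 9.81 = 160.9 N down at 0.831 m → arm 1.939 m, τ = 160.9 × 1.939 = 312 N·m counterclockwise.
Net moment of known loads = 316.5 N·m counterclockwise.
An unknown mass m at 4.52 m has arm 1.75 m; its moment is m·g·1.75 clockwise.
Balancing moments: m × 9.81 × 1.75 = 316.5, giving m = 316.5 / (9.81 × 1.75) = 18.4 kg.

m ≈ 18.4 kg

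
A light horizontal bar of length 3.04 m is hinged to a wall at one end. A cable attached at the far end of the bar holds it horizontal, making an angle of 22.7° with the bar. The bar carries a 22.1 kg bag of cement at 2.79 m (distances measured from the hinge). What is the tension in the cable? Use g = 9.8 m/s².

About the hinge:
Bag of cement: 22.1 × 9.8 = 216.6 N down at 2.79 m → arm 2.79 m, τ = 216.6 × 2.79 = 604.3 N·m clockwise.
Total clockwise load moment = 604.3 N·m.
The cable tension T acts at 3.04 m; only its component perpendicular to the bar, T sinθ, produces torque. sin 22.7° = 0.3859.
Setting net torque to zero: T × 3.04 × 0.3859 = 604.3 → T = 604.3 / 1.173 = 515 N.

T ≈ 515 N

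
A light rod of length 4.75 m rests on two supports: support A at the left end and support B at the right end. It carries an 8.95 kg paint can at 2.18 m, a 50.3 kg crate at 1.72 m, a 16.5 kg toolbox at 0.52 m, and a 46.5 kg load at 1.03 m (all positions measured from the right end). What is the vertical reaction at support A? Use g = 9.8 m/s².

Taking torques about support B:
Paint can: 8.95 × 9.8 = 87.71 N down at 2.18 m → arm 2.18 m, τ = 87.71 × 2.18 = 191.2 N·m counterclockwise.
Crate: 50.3 × 9.8 = 492.9 N down at 1.72 m → arm 1.72 m, τ = 492.9 × 1.72 = 847.8 N·m counterclockwise.
Toolbox: 16.5 × 9.8 = 161.7 N down at 0.52 m → arm 0.52 m, τ = 161.7 × 0.52 = 84.08 N·m counterclockwise.
Load: 46.5 × 9.8 = 455.7 N down at 1.03 m → arm 1.03 m, τ = 455.7 × 1.03 = 469.4 N·m counterclockwise.
Net load moment about support B = 1592 N·m counterclockwise.
Reaction R at support A is upward at 4.75 m, arm 4.75 m → moment R × 4.75 clockwise.
Στ = 0 ⇒ R × 4.75 = 1592 ⇒ R = 335 N.

R_A ≈ 335 N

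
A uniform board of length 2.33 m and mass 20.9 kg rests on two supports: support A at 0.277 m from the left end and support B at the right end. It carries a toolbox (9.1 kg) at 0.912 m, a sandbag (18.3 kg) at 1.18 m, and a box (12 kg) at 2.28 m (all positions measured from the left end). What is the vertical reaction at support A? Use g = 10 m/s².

R_A ≈ 287 N

Take moments about support B.
Beam weight: 20.9 × 10 = 209 N down at 1.165 m → arm 1.165 m, τ = 209 × 1.165 = 243.5 N·m counterclockwise.
Toolbox: 9.1 × 10 = 91 N down at 0.912 m → arm 1.418 m, τ = 91 × 1.418 = 129 N·m counterclockwise.
Sandbag: 18.3 × 10 = 183 N down at 1.18 m → arm 1.15 m, τ = 183 × 1.15 = 210.4 N·m counterclockwise.
Box: 12 × 10 = 120 N down at 2.28 m → arm 0.05 m, τ = 120 × 0.05 = 6 N·m counterclockwise.
Net load moment about support B = 588.9 N·m counterclockwise.
Reaction R at support A is upward at 0.277 m, arm 2.053 m → moment R × 2.053 clockwise.
For rotational equilibrium, R × 2.053 = 588.9, so R = 287 N.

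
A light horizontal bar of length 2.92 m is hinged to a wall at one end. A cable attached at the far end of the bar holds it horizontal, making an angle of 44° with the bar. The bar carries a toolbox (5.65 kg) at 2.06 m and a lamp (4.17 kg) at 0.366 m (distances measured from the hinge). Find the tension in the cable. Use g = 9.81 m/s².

Choose the hinge as the axis so the unknown hinge reaction has zero arm there.
Toolbox: 5.65 × 9.81 = 55.43 N down at 2.06 m → arm 2.06 m, τ = 55.43 × 2.06 = 114.2 N·m clockwise.
Lamp: 4.17 × 9.81 = 40.91 N down at 0.366 m → arm 0.366 m, τ = 40.91 × 0.366 = 14.97 N·m clockwise.
Total clockwise load moment = 129.2 N·m.
The cable tension T acts at 2.92 m; only its component perpendicular to the bar, T sinθ, produces torque. sin 44° = 0.6947.
Balancing moments: T × 2.92 × 0.6947 = 129.2, giving T = 129.2 / 2.029 = 63.7 N.

T ≈ 63.7 N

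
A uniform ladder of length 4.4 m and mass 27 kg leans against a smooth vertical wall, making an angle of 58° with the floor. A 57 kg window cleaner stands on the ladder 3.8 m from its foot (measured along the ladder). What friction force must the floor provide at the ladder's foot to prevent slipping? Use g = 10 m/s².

f ≈ 392 N

Take moments about the foot of the ladder.
Ladder weight 27×10 = 270 N acts at 2.2 m along the ladder; its horizontal arm is 2.2·cos58° = 1.166 m → τ = 314.8 N·m clockwise.
Window cleaner: 57×10 = 570 N at 3.8 m → arm 2.014 m → τ = 1148 N·m clockwise.
Wall normal N acts horizontally at the top; its moment arm is the height L sinθ = 4.4·sin58° = 3.731 m, counterclockwise.
For rotational equilibrium, N × 3.731 = 1463, so N = 392 N.
ΣFx = 0: friction at the foot balances the wall's push, so f = N_wall = 392 N.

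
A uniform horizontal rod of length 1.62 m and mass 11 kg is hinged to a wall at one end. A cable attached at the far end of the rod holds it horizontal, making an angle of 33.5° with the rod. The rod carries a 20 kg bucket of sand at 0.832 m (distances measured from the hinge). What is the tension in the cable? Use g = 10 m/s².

T ≈ 286 N

Taking torques about the hinge:
Beam weight: 11 × 10 = 110 N down at 0.81 m → arm 0.81 m, τ = 110 × 0.81 = 89.1 N·m clockwise.
Bucket of sand: 20 × 10 = 200 N down at 0.832 m → arm 0.832 m, τ = 200 × 0.832 = 166.4 N·m clockwise.
Total clockwise load moment = 255.5 N·m.
The cable tension T acts at 1.62 m; only its component perpendicular to the rod, T sinθ, produces torque. sin 33.5° = 0.5519.
Στ = 0 ⇒ T × 1.62 × 0.5519 = 255.5 ⇒ T = 255.5 / 0.8941 = 286 N.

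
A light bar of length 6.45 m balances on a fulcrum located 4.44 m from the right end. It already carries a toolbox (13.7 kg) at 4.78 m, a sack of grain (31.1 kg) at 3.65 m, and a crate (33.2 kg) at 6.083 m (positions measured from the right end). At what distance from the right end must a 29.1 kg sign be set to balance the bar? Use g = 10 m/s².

Take moments about the fulcrum (at 4.44 m from the right end).
Toolbox: 13.7 × 10 = 137 N down at 4.78 m → arm 0.34 m, τ = 137 × 0.34 = 46.58 N·m counterclockwise.
Sack of grain: 31.1 × 10 = 311 N down at 3.65 m → arm 0.79 m, τ = 311 × 0.79 = 245.7 N·m clockwise.
Crate: 33.2 × 10 = 332 N down at 6.083 m → arm 1.643 m, τ = 332 × 1.643 = 545.5 N·m counterclockwise.
Net moment of existing loads = 346.4 N·m counterclockwise.
The sign weighs 29.1 × 10 = 291 N and must supply an equal clockwise moment, so its lever arm about the fulcrum is 346.4 / 291 = 1.19 m.
That puts it at 4.44 − 1.19 = 3.25 m from the right end.

x ≈ 3.25 m from the right end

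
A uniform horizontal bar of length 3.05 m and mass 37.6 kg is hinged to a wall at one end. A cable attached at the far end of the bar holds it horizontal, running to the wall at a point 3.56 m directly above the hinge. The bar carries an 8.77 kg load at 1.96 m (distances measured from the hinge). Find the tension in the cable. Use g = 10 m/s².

T ≈ 322 N

Taking torques about the hinge:
Beam weight: 37.6 × 10 = 376 N down at 1.525 m → arm 1.525 m, τ = 376 × 1.525 = 573.4 N·m clockwise.
Load: 8.77 × 10 = 87.7 N down at 1.96 m → arm 1.96 m, τ = 87.7 × 1.96 = 171.9 N·m clockwise.
Total clockwise load moment = 745.3 N·m.
The cable tension T acts at 3.05 m; only its component perpendicular to the bar, T sinθ, produces torque. sinθ = h/√(h²+d²) = 3.56/√(3.56²+3.05²) = 0.7594.
Setting net torque to zero: T × 3.05 × 0.7594 = 745.3 → T = 745.3 / 2.316 = 322 N.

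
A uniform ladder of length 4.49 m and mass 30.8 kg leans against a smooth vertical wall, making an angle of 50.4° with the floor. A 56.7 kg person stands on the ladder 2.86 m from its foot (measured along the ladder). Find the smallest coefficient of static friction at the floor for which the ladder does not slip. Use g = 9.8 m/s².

μ_min ≈ 0.487

About the foot of the ladder:
Ladder weight 30.8×9.8 = 301.8 N acts at 2.245 m along the ladder; its horizontal arm is 2.245·cos50.4° = 1.431 m → τ = 431.9 N·m clockwise.
Person: 56.7×9.8 = 555.7 N at 2.86 m → arm 1.823 m → τ = 1013 N·m clockwise.
Wall normal N acts horizontally at the top; its moment arm is the height L sinθ = 4.49·sin50.4° = 3.46 m, counterclockwise.
Setting net torque to zero: N × 3.46 = 1445 → N = 417.6 N.
ΣFx = 0 ⇒ f = N_wall = 417.6 N. ΣFy = 0 ⇒ N_floor = 857.5 N.
μ_min = f / N_floor = 417.6 / 857.5 = 0.487.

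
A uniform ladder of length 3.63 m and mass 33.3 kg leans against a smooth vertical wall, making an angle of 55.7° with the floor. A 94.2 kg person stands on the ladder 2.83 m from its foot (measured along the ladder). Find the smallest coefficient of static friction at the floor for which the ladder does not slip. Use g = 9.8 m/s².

μ_min ≈ 0.482

About the foot of the ladder:
Ladder weight 33.3×9.8 = 326.3 N acts at 1.815 m along the ladder; its horizontal arm is 1.815·cos55.7° = 1.023 m → τ = 333.8 N·m clockwise.
Person: 94.2×9.8 = 923.2 N at 2.83 m → arm 1.595 m → τ = 1473 N·m clockwise.
Wall normal N acts horizontally at the top; its moment arm is the height L sinθ = 3.63·sin55.7° = 2.999 m, counterclockwise.
Στ = 0 ⇒ N × 2.999 = 1807 ⇒ N = 602.5 N.
ΣFx = 0 ⇒ f = N_wall = 602.5 N. ΣFy = 0 ⇒ N_floor = 1250 N.
μ_min = f / N_floor = 602.5 / 1250 = 0.482.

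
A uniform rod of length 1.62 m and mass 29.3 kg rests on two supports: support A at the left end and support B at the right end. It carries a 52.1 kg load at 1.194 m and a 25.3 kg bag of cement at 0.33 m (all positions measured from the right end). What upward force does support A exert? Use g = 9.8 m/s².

Choose support B as the axis so its reaction then has zero moment arm.
Beam weight: 29.3 × 9.8 = 287.1 N down at 0.81 m → arm 0.81 m, τ = 287.1 × 0.81 = 232.6 N·m counterclockwise.
Load: 52.1 × 9.8 = 510.6 N down at 1.194 m → arm 1.194 m, τ = 510.6 × 1.194 = 609.7 N·m counterclockwise.
Bag of cement: 25.3 × 9.8 = 247.9 N down at 0.33 m → arm 0.33 m, τ = 247.9 × 0.33 = 81.81 N·m counterclockwise.
Net load moment about support B = 924.1 N·m counterclockwise.
Reaction R at support A is upward at 1.62 m, arm 1.62 m → moment R × 1.62 clockwise.
For rotational equilibrium, R × 1.62 = 924.1, so R = 570 N.

R_A ≈ 570 N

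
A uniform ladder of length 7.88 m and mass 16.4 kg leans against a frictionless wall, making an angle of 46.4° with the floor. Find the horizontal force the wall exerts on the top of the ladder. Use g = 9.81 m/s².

Take moments about the foot of the ladder.
Ladder weight 16.4×9.81 = 160.9 N acts at 3.94 m along the ladder; its horizontal arm is 3.94·cos46.4° = 2.717 m → τ = 437.2 N·m clockwise.
Wall normal N acts horizontally at the top; its moment arm is the height L sinθ = 7.88·sin46.4° = 5.706 m, counterclockwise.
Balancing moments: N × 5.706 = 437.2, giving N = 76.6 N.

N_wall ≈ 76.6 N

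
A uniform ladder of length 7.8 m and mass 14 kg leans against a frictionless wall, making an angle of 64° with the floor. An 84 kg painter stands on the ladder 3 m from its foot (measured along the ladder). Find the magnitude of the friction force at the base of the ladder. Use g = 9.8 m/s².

f ≈ 188 N

Take moments about the foot of the ladder.
Ladder weight 14×9.8 = 137.2 N acts at 3.9 m along the ladder; its horizontal arm is 3.9·cos64° = 1.71 m → τ = 234.6 N·m clockwise.
Painter: 84×9.8 = 823.2 N at 3 m → arm 1.315 m → τ = 1083 N·m clockwise.
Wall normal N acts horizontally at the top; its moment arm is the height L sinθ = 7.8·sin64° = 7.011 m, counterclockwise.
Setting net torque to zero: N × 7.011 = 1318 → N = 188 N.
ΣFx = 0: friction at the foot balances the wall's push, so f = N_wall = 188 N.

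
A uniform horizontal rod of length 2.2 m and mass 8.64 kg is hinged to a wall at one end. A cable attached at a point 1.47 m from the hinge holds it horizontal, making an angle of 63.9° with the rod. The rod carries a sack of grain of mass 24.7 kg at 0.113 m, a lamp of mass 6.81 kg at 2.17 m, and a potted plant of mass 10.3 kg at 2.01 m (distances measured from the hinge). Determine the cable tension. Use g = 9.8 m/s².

Taking torques about the hinge:
Beam weight: 8.64 × 9.8 = 84.67 N down at 1.1 m → arm 1.1 m, τ = 84.67 × 1.1 = 93.14 N·m clockwise.
Sack of grain: 24.7 × 9.8 = 242.1 N down at 0.113 m → arm 0.113 m, τ = 242.1 × 0.113 = 27.36 N·m clockwise.
Lamp: 6.81 × 9.8 = 66.74 N down at 2.17 m → arm 2.17 m, τ = 66.74 × 2.17 = 144.8 N·m clockwise.
Potted plant: 10.3 × 9.8 = 100.9 N down at 2.01 m → arm 2.01 m, τ = 100.9 × 2.01 = 202.8 N·m clockwise.
Total clockwise load moment = 468.1 N·m.
The cable tension T acts at 1.47 m; only its component perpendicular to the rod, T sinθ, produces torque. sin 63.9° = 0.898.
Setting net torque to zero: T × 1.47 × 0.898 = 468.1 → T = 468.1 / 1.32 = 355 N.

T ≈ 355 N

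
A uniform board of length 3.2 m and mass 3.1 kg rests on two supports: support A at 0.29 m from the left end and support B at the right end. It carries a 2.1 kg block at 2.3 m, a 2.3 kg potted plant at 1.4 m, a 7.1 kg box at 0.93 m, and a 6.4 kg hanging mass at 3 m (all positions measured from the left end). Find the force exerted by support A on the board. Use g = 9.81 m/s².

Choose support B as the axis so its reaction then has zero moment arm.
Beam weight: 3.1 × 9.81 = 30.41 N down at 1.6 m → arm 1.6 m, τ = 30.41 × 1.6 = 48.66 N·m counterclockwise.
Block: 2.1 × 9.81 = 20.6 N down at 2.3 m → arm 0.9 m, τ = 20.6 × 0.9 = 18.54 N·m counterclockwise.
Potted plant: 2.3 × 9.81 = 22.56 N down at 1.4 m → arm 1.8 m, τ = 22.56 × 1.8 = 40.61 N·m counterclockwise.
Box: 7.1 × 9.81 = 69.65 N down at 0.93 m → arm 2.27 m, τ = 69.65 × 2.27 = 158.1 N·m counterclockwise.
Hanging mass: 6.4 × 9.81 = 62.78 N down at 3 m → arm 0.2 m, τ = 62.78 × 0.2 = 12.56 N·m counterclockwise.
Net load moment about support B = 278.5 N·m counterclockwise.
Reaction R at support A is upward at 0.29 m, arm 2.91 m → moment R × 2.91 clockwise.
Setting net torque to zero: R × 2.91 = 278.5 → R = 95.7 N.

R_A ≈ 95.7 N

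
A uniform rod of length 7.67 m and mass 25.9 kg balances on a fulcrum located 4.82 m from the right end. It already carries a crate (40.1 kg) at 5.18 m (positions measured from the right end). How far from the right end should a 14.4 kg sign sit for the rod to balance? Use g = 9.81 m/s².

x ≈ 5.59 m from the right end

Taking torques about the fulcrum (at 4.82 m from the right end):
Beam weight: 25.9 × 9.81 = 254.1 N down at 3.835 m → arm 0.985 m, τ = 254.1 × 0.985 = 250.3 N·m clockwise.
Crate: 40.1 × 9.81 = 393.4 N down at 5.18 m → arm 0.36 m, τ = 393.4 × 0.36 = 141.6 N·m counterclockwise.
Net moment of existing loads = 108.7 N·m clockwise.
The sign weighs 14.4 × 9.81 = 141.3 N and must supply an equal counterclockwise moment, so its lever arm about the fulcrum is 108.7 / 141.3 = 0.769 m.
That puts it at 4.82 + 0.769 = 5.59 m from the right end.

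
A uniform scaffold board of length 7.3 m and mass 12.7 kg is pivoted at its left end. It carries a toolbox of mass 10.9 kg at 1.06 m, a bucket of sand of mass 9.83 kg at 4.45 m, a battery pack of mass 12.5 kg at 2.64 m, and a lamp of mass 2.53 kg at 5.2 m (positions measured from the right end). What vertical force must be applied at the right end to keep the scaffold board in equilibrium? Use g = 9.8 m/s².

About the left end:
Beam weight: 12.7 × 9.8 = 124.5 N down at 3.65 m → arm 3.65 m, τ = 124.5 × 3.65 = 454.4 N·m clockwise.
Toolbox: 10.9 × 9.8 = 106.8 N down at 1.06 m → arm 6.24 m, τ = 106.8 × 6.24 = 666.4 N·m clockwise.
Bucket of sand: 9.83 × 9.8 = 96.33 N down at 4.45 m → arm 2.85 m, τ = 96.33 × 2.85 = 274.5 N·m clockwise.
Battery pack: 12.5 × 9.8 = 122.5 N down at 2.64 m → arm 4.66 m, τ = 122.5 × 4.66 = 570.9 N·m clockwise.
Lamp: 2.53 × 9.8 = 24.79 N down at 5.2 m → arm 2.1 m, τ = 24.79 × 2.1 = 52.06 N·m clockwise.
Net moment of the loads = 2018 N·m clockwise.
The upward force F acts at the right end, arm 7.3 m, giving F × 7.3 counterclockwise.
Στ = 0 ⇒ F × 7.3 = 2018 ⇒ F = 2018 / 7.3 = 276 N.

F ≈ 276 N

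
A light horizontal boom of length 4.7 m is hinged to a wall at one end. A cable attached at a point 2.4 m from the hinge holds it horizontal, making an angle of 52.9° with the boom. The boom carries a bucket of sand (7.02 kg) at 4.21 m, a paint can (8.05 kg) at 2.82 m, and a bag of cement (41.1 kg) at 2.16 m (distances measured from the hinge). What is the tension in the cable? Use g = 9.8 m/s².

T ≈ 722 N

Choose the hinge as the axis so the unknown hinge reaction has zero arm there.
Bucket of sand: 7.02 × 9.8 = 68.8 N down at 4.21 m → arm 4.21 m, τ = 68.8 × 4.21 = 289.6 N·m clockwise.
Paint can: 8.05 × 9.8 = 78.89 N down at 2.82 m → arm 2.82 m, τ = 78.89 × 2.82 = 222.5 N·m clockwise.
Bag of cement: 41.1 × 9.8 = 402.8 N down at 2.16 m → arm 2.16 m, τ = 402.8 × 2.16 = 870 N·m clockwise.
Total clockwise load moment = 1382 N·m.
The cable tension T acts at 2.4 m; only its component perpendicular to the boom, T sinθ, produces torque. sin 52.9° = 0.7976.
Στ = 0 ⇒ T × 2.4 × 0.7976 = 1382 ⇒ T = 1382 / 1.914 = 722 N.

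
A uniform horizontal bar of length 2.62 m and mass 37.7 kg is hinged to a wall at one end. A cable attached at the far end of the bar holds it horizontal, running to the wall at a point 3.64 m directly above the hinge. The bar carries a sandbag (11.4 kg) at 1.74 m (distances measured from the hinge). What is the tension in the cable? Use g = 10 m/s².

Taking torques about the hinge:
Beam weight: 37.7 × 10 = 377 N down at 1.31 m → arm 1.31 m, τ = 377 × 1.31 = 493.9 N·m clockwise.
Sandbag: 11.4 × 10 = 114 N down at 1.74 m → arm 1.74 m, τ = 114 × 1.74 = 198.4 N·m clockwise.
Total clockwise load moment = 692.3 N·m.
The cable tension T acts at 2.62 m; only its component perpendicular to the bar, T sinθ, produces torque. sinθ = h/√(h²+d²) = 3.64/√(3.64²+2.62²) = 0.8116.
For rotational equilibrium, T × 2.62 × 0.8116 = 692.3, so T = 692.3 / 2.126 = 326 N.

T ≈ 326 N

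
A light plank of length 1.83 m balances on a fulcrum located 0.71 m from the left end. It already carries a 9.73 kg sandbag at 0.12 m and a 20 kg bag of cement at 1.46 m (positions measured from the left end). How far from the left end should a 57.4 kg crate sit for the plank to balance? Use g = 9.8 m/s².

x ≈ 0.549 m from the left end

Taking torques about the fulcrum (at 0.71 m from the left end):
Sandbag: 9.73 × 9.8 = 95.35 N down at 0.12 m → arm 0.59 m, τ = 95.35 × 0.59 = 56.26 N·m counterclockwise.
Bag of cement: 20 × 9.8 = 196 N down at 1.46 m → arm 0.75 m, τ = 196 × 0.75 = 147 N·m clockwise.
Net moment of existing loads = 90.74 N·m clockwise.
The crate weighs 57.4 × 9.8 = 562.5 N and must supply an equal counterclockwise moment, so its lever arm about the fulcrum is 90.74 / 562.5 = 0.161 m.
That puts it at 0.71 − 0.161 = 0.549 m from the left end.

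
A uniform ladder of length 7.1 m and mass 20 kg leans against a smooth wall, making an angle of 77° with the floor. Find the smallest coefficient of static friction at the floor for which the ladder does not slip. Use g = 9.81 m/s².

About the foot of the ladder:
Ladder weight 20×9.81 = 196.2 N acts at 3.55 m along the ladder; its horizontal arm is 3.55·cos77° = 0.7986 m → τ = 156.7 N·m clockwise.
Wall normal N acts horizontally at the top; its moment arm is the height L sinθ = 7.1·sin77° = 6.918 m, counterclockwise.
For rotational equilibrium, N × 6.918 = 156.7, so N = 22.65 N.
ΣFx = 0 ⇒ f = N_wall = 22.65 N. ΣFy = 0 ⇒ N_floor = 196.2 N.
μ_min = f / N_floor = 22.65 / 196.2 = 0.115.

μ_min ≈ 0.115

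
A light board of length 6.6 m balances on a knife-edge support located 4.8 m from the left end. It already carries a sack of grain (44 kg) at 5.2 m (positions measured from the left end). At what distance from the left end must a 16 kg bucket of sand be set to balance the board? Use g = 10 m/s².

About the knife-edge support (at 4.8 m from the left end):
Sack of grain: 44 × 10 = 440 N down at 5.2 m → arm 0.4 m, τ = 440 × 0.4 = 176 N·m clockwise.
Net moment of existing loads = 176 N·m clockwise.
The bucket of sand weighs 16 × 10 = 160 N and must supply an equal counterclockwise moment, so its lever arm about the knife-edge support is 176 / 160 = 1.1 m.
That puts it at 4.8 − 1.1 = 3.7 m from the left end.

x ≈ 3.7 m from the left end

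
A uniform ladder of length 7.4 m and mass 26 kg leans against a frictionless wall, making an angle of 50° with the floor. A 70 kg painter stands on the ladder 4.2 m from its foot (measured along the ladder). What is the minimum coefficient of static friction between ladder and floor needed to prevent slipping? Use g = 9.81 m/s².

About the foot of the ladder:
Ladder weight 26×9.81 = 255.1 N acts at 3.7 m along the ladder; its horizontal arm is 3.7·cos50° = 2.378 m → τ = 606.6 N·m clockwise.
Painter: 70×9.81 = 686.7 N at 4.2 m → arm 2.7 m → τ = 1854 N·m clockwise.
Wall normal N acts horizontally at the top; its moment arm is the height L sinθ = 7.4·sin50° = 5.669 m, counterclockwise.
Στ = 0 ⇒ N × 5.669 = 2461 ⇒ N = 434.1 N.
ΣFx = 0 ⇒ f = N_wall = 434.1 N. ΣFy = 0 ⇒ N_floor = 941.8 N.
μ_min = f / N_floor = 434.1 / 941.8 = 0.461.

μ_min ≈ 0.461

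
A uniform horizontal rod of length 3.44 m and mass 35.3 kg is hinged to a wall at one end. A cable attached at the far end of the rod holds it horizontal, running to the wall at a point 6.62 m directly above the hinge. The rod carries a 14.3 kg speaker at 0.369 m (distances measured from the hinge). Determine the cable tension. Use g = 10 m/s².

Choose the hinge as the axis so the unknown hinge reaction has zero arm there.
Beam weight: 35.3 × 10 = 353 N down at 1.72 m → arm 1.72 m, τ = 353 × 1.72 = 607.2 N·m clockwise.
Speaker: 14.3 × 10 = 143 N down at 0.369 m → arm 0.369 m, τ = 143 × 0.369 = 52.77 N·m clockwise.
Total clockwise load moment = 660 N·m.
The cable tension T acts at 3.44 m; only its component perpendicular to the rod, T sinθ, produces torque. sinθ = h/√(h²+d²) = 6.62/√(6.62²+3.44²) = 0.8873.
Setting net torque to zero: T × 3.44 × 0.8873 = 660 → T = 660 / 3.052 = 216 N.

T ≈ 216 N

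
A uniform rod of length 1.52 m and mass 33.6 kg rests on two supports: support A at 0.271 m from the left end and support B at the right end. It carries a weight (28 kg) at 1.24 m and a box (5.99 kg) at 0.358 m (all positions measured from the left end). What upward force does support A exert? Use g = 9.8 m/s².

R_A ≈ 316 N

Taking torques about support B:
Beam weight: 33.6 × 9.8 = 329.3 N down at 0.76 m → arm 0.76 m, τ = 329.3 × 0.76 = 250.3 N·m counterclockwise.
Weight: 28 × 9.8 = 274.4 N down at 1.24 m → arm 0.28 m, τ = 274.4 × 0.28 = 76.83 N·m counterclockwise.
Box: 5.99 × 9.8 = 58.7 N down at 0.358 m → arm 1.162 m, τ = 58.7 × 1.162 = 68.21 N·m counterclockwise.
Net load moment about support B = 395.3 N·m counterclockwise.
Reaction R at support A is upward at 0.271 m, arm 1.249 m → moment R × 1.249 clockwise.
Balancing moments: R × 1.249 = 395.3, giving R = 316 N.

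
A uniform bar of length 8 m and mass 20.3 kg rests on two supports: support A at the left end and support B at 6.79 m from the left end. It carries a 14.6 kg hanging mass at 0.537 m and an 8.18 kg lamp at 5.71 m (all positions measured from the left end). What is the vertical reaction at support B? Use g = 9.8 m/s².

R_B ≈ 196 N

Take moments about support A.
Beam weight: 20.3 × 9.8 = 198.9 N down at 4 m → arm 4 m, τ = 198.9 × 4 = 795.6 N·m clockwise.
Hanging mass: 14.6 × 9.8 = 143.1 N down at 0.537 m → arm 0.537 m, τ = 143.1 × 0.537 = 76.84 N·m clockwise.
Lamp: 8.18 × 9.8 = 80.16 N down at 5.71 m → arm 5.71 m, τ = 80.16 × 5.71 = 457.7 N·m clockwise.
Net load moment about support A = 1330 N·m clockwise.
Reaction R at support B is upward at 6.79 m, arm 6.79 m → moment R × 6.79 counterclockwise.
For rotational equilibrium, R × 6.79 = 1330, so R = 196 N.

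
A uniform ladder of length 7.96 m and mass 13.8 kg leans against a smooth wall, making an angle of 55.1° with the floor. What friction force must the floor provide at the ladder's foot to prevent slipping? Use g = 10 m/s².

Take moments about the foot of the ladder.
Ladder weight 13.8×10 = 138 N acts at 3.98 m along the ladder; its horizontal arm is 3.98·cos55.1° = 2.277 m → τ = 314.2 N·m clockwise.
Wall normal N acts horizontally at the top; its moment arm is the height L sinθ = 7.96·sin55.1° = 6.528 m, counterclockwise.
Balancing moments: N × 6.528 = 314.2, giving N = 48.1 N.
ΣFx = 0: friction at the foot balances the wall's push, so f = N_wall = 48.1 N.

f ≈ 48.1 N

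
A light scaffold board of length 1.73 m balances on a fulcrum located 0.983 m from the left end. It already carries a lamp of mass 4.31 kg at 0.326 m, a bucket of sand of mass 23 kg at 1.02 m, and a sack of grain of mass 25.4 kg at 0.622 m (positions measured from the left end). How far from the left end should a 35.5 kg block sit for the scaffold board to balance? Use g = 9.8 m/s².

Sum moments about the fulcrum (at 0.983 m from the left end) (the support reaction has zero arm there).
Lamp: 4.31 × 9.8 = 42.24 N down at 0.326 m → arm 0.657 m, τ = 42.24 × 0.657 = 27.75 N·m counterclockwise.
Bucket of sand: 23 × 9.8 = 225.4 N down at 1.02 m → arm 0.037 m, τ = 225.4 × 0.037 = 8.34 N·m clockwise.
Sack of grain: 25.4 × 9.8 = 248.9 N down at 0.622 m → arm 0.361 m, τ = 248.9 × 0.361 = 89.85 N·m counterclockwise.
Net moment of existing loads = 109.3 N·m counterclockwise.
The block weighs 35.5 × 9.8 = 347.9 N and must supply an equal clockwise moment, so its lever arm about the fulcrum is 109.3 / 347.9 = 0.314 m.
That puts it at 0.983 + 0.314 = 1.3 m from the left end.

x ≈ 1.3 m from the left end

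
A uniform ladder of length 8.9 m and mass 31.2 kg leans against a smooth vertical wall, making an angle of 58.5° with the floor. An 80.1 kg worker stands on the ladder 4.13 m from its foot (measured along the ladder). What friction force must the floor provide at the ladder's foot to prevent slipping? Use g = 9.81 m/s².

Taking torques about the foot of the ladder:
Ladder weight 31.2×9.81 = 306.1 N acts at 4.45 m along the ladder; its horizontal arm is 4.45·cos58.5° = 2.325 m → τ = 711.7 N·m clockwise.
Worker: 80.1×9.81 = 785.8 N at 4.13 m → arm 2.158 m → τ = 1696 N·m clockwise.
Wall normal N acts horizontally at the top; its moment arm is the height L sinθ = 8.9·sin58.5° = 7.588 m, counterclockwise.
Setting net torque to zero: N × 7.588 = 2408 → N = 317 N.
ΣFx = 0: friction at the foot balances the wall's push, so f = N_wall = 317 N.

f ≈ 317 N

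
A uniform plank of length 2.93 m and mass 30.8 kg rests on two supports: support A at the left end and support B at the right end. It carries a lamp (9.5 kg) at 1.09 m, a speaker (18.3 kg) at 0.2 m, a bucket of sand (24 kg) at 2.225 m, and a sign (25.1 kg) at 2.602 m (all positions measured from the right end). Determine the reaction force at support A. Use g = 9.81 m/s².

R_A ≈ 595 N

Take moments about support B.
Beam weight: 30.8 × 9.81 = 302.1 N down at 1.465 m → arm 1.465 m, τ = 302.1 × 1.465 = 442.6 N·m counterclockwise.
Lamp: 9.5 × 9.81 = 93.2 N down at 1.09 m → arm 1.09 m, τ = 93.2 × 1.09 = 101.6 N·m counterclockwise.
Speaker: 18.3 × 9.81 = 179.5 N down at 0.2 m → arm 0.2 m, τ = 179.5 × 0.2 = 35.9 N·m counterclockwise.
Bucket of sand: 24 × 9.81 = 235.4 N down at 2.225 m → arm 2.225 m, τ = 235.4 × 2.225 = 523.8 N·m counterclockwise.
Sign: 25.1 × 9.81 = 246.2 N down at 2.602 m → arm 2.602 m, τ = 246.2 × 2.602 = 640.6 N·m counterclockwise.
Net load moment about support B = 1744 N·m counterclockwise.
Reaction R at support A is upward at 2.93 m, arm 2.93 m → moment R × 2.93 clockwise.
Setting net torque to zero: R × 2.93 = 1744 → R = 595 N.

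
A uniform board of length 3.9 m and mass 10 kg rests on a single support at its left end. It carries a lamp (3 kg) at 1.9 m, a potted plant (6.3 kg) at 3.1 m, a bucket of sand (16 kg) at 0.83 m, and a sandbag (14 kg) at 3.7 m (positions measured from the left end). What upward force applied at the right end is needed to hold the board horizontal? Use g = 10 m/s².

Sum moments about the left end (the unknown pivot reaction has zero arm there).
Beam weight: 10 × 10 = 100 N down at 1.95 m → arm 1.95 m, τ = 100 × 1.95 = 195 N·m clockwise.
Lamp: 3 × 10 = 30 N down at 1.9 m → arm 1.9 m, τ = 30 × 1.9 = 57 N·m clockwise.
Potted plant: 6.3 × 10 = 63 N down at 3.1 m → arm 3.1 m, τ = 63 × 3.1 = 195.3 N·m clockwise.
Bucket of sand: 16 × 10 = 160 N down at 0.83 m → arm 0.83 m, τ = 160 × 0.83 = 132.8 N·m clockwise.
Sandbag: 14 × 10 = 140 N down at 3.7 m → arm 3.7 m, τ = 140 × 3.7 = 518 N·m clockwise.
Net moment of the loads = 1098 N·m clockwise.
The upward force F acts at the right end, arm 3.9 m, giving F × 3.9 counterclockwise.
For rotational equilibrium, F × 3.9 = 1098, so F = 1098 / 3.9 = 282 N.

F ≈ 282 N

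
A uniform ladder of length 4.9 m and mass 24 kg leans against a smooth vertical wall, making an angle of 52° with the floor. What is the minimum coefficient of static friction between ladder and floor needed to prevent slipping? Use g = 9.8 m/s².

μ_min ≈ 0.391

Choose the foot of the ladder as the axis so the floor normal and friction both act there and drop out.
Ladder weight 24×9.8 = 235.2 N acts at 2.45 m along the ladder; its horizontal arm is 2.45·cos52° = 1.508 m → τ = 354.7 N·m clockwise.
Wall normal N acts horizontally at the top; its moment arm is the height L sinθ = 4.9·sin52° = 3.861 m, counterclockwise.
Στ = 0 ⇒ N × 3.861 = 354.7 ⇒ N = 91.87 N.
ΣFx = 0 ⇒ f = N_wall = 91.87 N. ΣFy = 0 ⇒ N_floor = 235.2 N.
μ_min = f / N_floor = 91.87 / 235.2 = 0.391.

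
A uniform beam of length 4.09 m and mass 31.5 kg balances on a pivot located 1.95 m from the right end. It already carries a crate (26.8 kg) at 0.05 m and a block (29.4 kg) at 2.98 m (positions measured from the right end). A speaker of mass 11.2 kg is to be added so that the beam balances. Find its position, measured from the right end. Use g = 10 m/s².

x ≈ 3.53 m from the right end

Choose the pivot (at 1.95 m from the right end) as the axis so the support reaction has zero arm there.
Beam weight: 31.5 × 10 = 315 N down at 2.045 m → arm 0.095 m, τ = 315 × 0.095 = 29.93 N·m counterclockwise.
Crate: 26.8 × 10 = 268 N down at 0.05 m → arm 1.9 m, τ = 268 × 1.9 = 509.2 N·m clockwise.
Block: 29.4 × 10 = 294 N down at 2.98 m → arm 1.03 m, τ = 294 × 1.03 = 302.8 N·m counterclockwise.
Net moment of existing loads = 176.5 N·m clockwise.
The speaker weighs 11.2 × 10 = 112 N and must supply an equal counterclockwise moment, so its lever arm about the pivot is 176.5 / 112 = 1.58 m.
That puts it at 1.95 + 1.58 = 3.53 m from the right end.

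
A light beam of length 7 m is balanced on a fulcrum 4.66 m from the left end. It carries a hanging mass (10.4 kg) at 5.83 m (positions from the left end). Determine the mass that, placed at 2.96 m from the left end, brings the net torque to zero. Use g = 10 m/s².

m ≈ 7.16 kg

Sum moments about the fulcrum (at 4.66 m from the left end) (the support reaction has zero arm there).
Hanging mass: 10.4 × 10 = 104 N down at 5.83 m → arm 1.17 m, τ = 104 × 1.17 = 121.7 N·m clockwise.
Net moment of known loads = 121.7 N·m clockwise.
An unknown mass m at 2.96 m has arm 1.7 m; its moment is m·g·1.7 counterclockwise.
Στ = 0 ⇒ m × 10 × 1.7 = 121.7 ⇒ m = 121.7 / (10 × 1.7) = 7.16 kg.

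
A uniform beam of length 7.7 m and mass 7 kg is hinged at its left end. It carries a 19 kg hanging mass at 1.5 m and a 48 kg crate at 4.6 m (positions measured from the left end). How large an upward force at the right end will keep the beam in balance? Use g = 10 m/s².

About the left end:
Beam weight: 7 × 10 = 70 N down at 3.85 m → arm 3.85 m, τ = 70 × 3.85 = 269.5 N·m clockwise.
Hanging mass: 19 × 10 = 190 N down at 1.5 m → arm 1.5 m, τ = 190 × 1.5 = 285 N·m clockwise.
Crate: 48 × 10 = 480 N down at 4.6 m → arm 4.6 m, τ = 480 × 4.6 = 2208 N·m clockwise.
Net moment of the loads = 2762 N·m clockwise.
The upward force F acts at the right end, arm 7.7 m, giving F × 7.7 counterclockwise.
Στ = 0 ⇒ F × 7.7 = 2762 ⇒ F = 2762 / 7.7 = 359 N.

F ≈ 359 N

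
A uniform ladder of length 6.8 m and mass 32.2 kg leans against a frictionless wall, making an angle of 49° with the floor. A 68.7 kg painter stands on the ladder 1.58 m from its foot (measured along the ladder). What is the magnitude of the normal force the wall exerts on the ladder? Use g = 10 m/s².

Choose the foot of the ladder as the axis so the floor normal and friction both act there and drop out.
Ladder weight 32.2×10 = 322 N acts at 3.4 m along the ladder; its horizontal arm is 3.4·cos49° = 2.231 m → τ = 718.4 N·m clockwise.
Painter: 68.7×10 = 687 N at 1.58 m → arm 1.037 m → τ = 712.4 N·m clockwise.
Wall normal N acts horizontally at the top; its moment arm is the height L sinθ = 6.8·sin49° = 5.132 m, counterclockwise.
Setting net torque to zero: N × 5.132 = 1431 → N = 279 N.

N_wall ≈ 279 N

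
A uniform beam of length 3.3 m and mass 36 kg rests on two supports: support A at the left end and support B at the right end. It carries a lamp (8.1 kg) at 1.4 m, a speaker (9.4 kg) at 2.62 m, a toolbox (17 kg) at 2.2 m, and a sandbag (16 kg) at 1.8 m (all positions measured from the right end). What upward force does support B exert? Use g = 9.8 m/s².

R_B ≈ 368 N

Choose support A as the axis so its reaction then has zero moment arm.
Beam weight: 36 × 9.8 = 352.8 N down at 1.65 m → arm 1.65 m, τ = 352.8 × 1.65 = 582.1 N·m clockwise.
Lamp: 8.1 × 9.8 = 79.38 N down at 1.4 m → arm 1.9 m, τ = 79.38 × 1.9 = 150.8 N·m clockwise.
Speaker: 9.4 × 9.8 = 92.12 N down at 2.62 m → arm 0.68 m, τ = 92.12 × 0.68 = 62.64 N·m clockwise.
Toolbox: 17 × 9.8 = 166.6 N down at 2.2 m → arm 1.1 m, τ = 166.6 × 1.1 = 183.3 N·m clockwise.
Sandbag: 16 × 9.8 = 156.8 N down at 1.8 m → arm 1.5 m, τ = 156.8 × 1.5 = 235.2 N·m clockwise.
Net load moment about support A = 1214 N·m clockwise.
Reaction R at support B is upward at 0 m, arm 3.3 m → moment R × 3.3 counterclockwise.
Balancing moments: R × 3.3 = 1214, giving R = 368 N.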